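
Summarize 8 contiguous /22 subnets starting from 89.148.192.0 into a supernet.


Original prefix: /22
Number of subnets: 8 = 2^3
New prefix = 22 - 3 = 19
Supernet: 89.148.192.0/19


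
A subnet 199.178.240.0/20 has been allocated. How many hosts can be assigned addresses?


Host bits = 32 - 20 = 12
Total addresses = 2^12 = 4096
Usable = total - 2 (network and broadcast)
Usable hosts: 4094


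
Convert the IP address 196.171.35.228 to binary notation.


196 = 11000100
171 = 10101011
35 = 00100011
228 = 11100100
Binary: 11000100.10101011.00100011.11100100


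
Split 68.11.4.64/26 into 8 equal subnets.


New prefix = 26 + 3 = 29
Each subnet has 8 addresses
  68.11.4.64/29
  68.11.4.72/29
  68.11.4.80/29
  68.11.4.88/29
  68.11.4.96/29
  68.11.4.104/29
  68.11.4.112/29
  68.11.4.120/29
Subnets: 68.11.4.64/29, 68.11.4.72/29, 68.11.4.80/29, 68.11.4.88/29, 68.11.4.96/29, 68.11.4.104/29, 68.11.4.112/29, 68.11.4.120/29


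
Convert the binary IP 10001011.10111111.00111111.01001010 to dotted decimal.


10001011 = 139
10111111 = 191
00111111 = 63
01001010 = 74
IP: 139.191.63.74


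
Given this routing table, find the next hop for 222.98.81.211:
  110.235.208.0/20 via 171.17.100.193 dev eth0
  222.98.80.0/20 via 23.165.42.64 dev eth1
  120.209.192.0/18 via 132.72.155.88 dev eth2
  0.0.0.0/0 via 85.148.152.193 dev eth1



Longest prefix match for 222.98.81.211:
  /20 110.235.208.0: no
  /20 222.98.80.0: MATCH
  /18 120.209.192.0: no
  /0 0.0.0.0: MATCH
Selected: next-hop 23.165.42.64 via eth1 (matched /20)


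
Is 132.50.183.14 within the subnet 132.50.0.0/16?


Subnet network: 132.50.0.0
Test IP AND mask: 132.50.0.0
Yes, 132.50.183.14 is in 132.50.0.0/16


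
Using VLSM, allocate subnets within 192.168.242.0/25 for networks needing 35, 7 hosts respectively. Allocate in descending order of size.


35 hosts -> /26 (62 usable): 192.168.242.0/26
7 hosts -> /28 (14 usable): 192.168.242.64/28
Allocation: 192.168.242.0/26 (35 hosts, 62 usable); 192.168.242.64/28 (7 hosts, 14 usable)


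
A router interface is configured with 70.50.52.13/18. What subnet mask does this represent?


/18 means 18 network bits, 14 host bits
Binary: 11111111111111111100000000000000
Mask: 255.255.192.0


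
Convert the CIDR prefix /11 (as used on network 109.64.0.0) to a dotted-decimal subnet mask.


/11 means 11 network bits, 21 host bits
Binary: 11111111111000000000000000000000
Mask: 255.224.0.0


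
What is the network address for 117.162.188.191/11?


IP:   01110101.10100010.10111100.10111111
Mask: 11111111.11100000.00000000.00000000
AND operation:
Net:  01110101.10100000.00000000.00000000
Network: 117.160.0.0/11


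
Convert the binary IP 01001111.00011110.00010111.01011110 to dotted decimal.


01001111 = 79
00011110 = 30
00010111 = 23
01011110 = 94
IP: 79.30.23.94


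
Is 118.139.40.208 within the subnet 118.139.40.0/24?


Subnet network: 118.139.40.0
Test IP AND mask: 118.139.40.0
Yes, 118.139.40.208 is in 118.139.40.0/24


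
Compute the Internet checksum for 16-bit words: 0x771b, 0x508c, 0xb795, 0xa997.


Sum all words (with carry folding):
+ 0x771b = 0x771b
+ 0x508c = 0xc7a7
+ 0xb795 = 0x7f3d
+ 0xa997 = 0x28d5
One's complement: ~0x28d5
Checksum = 0xd72a


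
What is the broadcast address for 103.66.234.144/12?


Network: 103.64.0.0/12
Host bits = 20
Set all host bits to 1:
Broadcast: 103.79.255.255


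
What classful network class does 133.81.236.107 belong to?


First octet: 133
Binary: 10000101
10xxxxxx -> Class B (128-191)
Class B, default mask 255.255.0.0 (/16)


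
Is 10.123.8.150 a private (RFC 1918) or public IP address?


RFC 1918 private ranges:
  10.0.0.0/8 (10.0.0.0 - 10.255.255.255)
  172.16.0.0/12 (172.16.0.0 - 172.31.255.255)
  192.168.0.0/16 (192.168.0.0 - 192.168.255.255)
Private (in 10.0.0.0/8)


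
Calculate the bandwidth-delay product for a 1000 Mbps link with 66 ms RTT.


BDP = bandwidth * RTT
= 1000 Mbps * 66 ms
= 1000 * 1e6 * 66 / 1000 bits
= 66000000 bits
= 8250000 bytes
= 8056.6406 KB
BDP = 66000000 bits (8250000 bytes)


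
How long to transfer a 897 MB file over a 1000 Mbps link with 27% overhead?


Effective throughput = 1000 * (1 - 27/100) = 730 Mbps
File size in Mb = 897 * 8 = 7176 Mb
Time = 7176 / 730
Time = 9.8301 seconds


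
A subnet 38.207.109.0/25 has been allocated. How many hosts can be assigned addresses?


Host bits = 32 - 25 = 7
Total addresses = 2^7 = 128
Usable = total - 2 (network and broadcast)
Usable hosts: 126


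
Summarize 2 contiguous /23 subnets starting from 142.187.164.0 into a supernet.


Original prefix: /23
Number of subnets: 2 = 2^1
New prefix = 23 - 1 = 22
Supernet: 142.187.164.0/22


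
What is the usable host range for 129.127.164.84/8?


Network: 129.0.0.0
Broadcast: 129.255.255.255
First usable = network + 1
Last usable = broadcast - 1
Range: 129.0.0.1 to 129.255.255.254


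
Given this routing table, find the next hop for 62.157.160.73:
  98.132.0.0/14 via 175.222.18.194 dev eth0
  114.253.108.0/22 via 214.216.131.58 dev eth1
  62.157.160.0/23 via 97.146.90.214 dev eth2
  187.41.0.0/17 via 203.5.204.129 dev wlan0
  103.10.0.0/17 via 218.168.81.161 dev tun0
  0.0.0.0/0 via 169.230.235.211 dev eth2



Longest prefix match for 62.157.160.73:
  /14 98.132.0.0: no
  /22 114.253.108.0: no
  /23 62.157.160.0: MATCH
  /17 187.41.0.0: no
  /17 103.10.0.0: no
  /0 0.0.0.0: MATCH
Selected: next-hop 97.146.90.214 via eth2 (matched /23)


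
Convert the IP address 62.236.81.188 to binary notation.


62 = 00111110
236 = 11101100
81 = 01010001
188 = 10111100
Binary: 00111110.11101100.01010001.10111100


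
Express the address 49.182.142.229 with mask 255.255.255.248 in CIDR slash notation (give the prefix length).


Binary: 11111111.11111111.11111111.11111000
Count leading 1s
Prefix: /29


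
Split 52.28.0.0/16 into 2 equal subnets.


New prefix = 16 + 1 = 17
Each subnet has 32768 addresses
  52.28.0.0/17
  52.28.128.0/17
Subnets: 52.28.0.0/17, 52.28.128.0/17


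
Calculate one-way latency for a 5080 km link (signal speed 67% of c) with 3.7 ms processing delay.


Speed = 0.67 * 3e5 km/s = 201000 km/s
Propagation delay = 5080 / 201000 = 0.0253 s = 25.2736 ms
Processing delay = 3.7 ms
Total one-way latency = 28.9736 ms


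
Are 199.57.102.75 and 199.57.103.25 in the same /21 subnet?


Mask: 255.255.248.0
199.57.102.75 AND mask = 199.57.96.0
199.57.103.25 AND mask = 199.57.96.0
Yes, same subnet (199.57.96.0)


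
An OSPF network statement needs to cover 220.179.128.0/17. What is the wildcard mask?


Subnet mask: 255.255.128.0
Wildcard = 255.255.255.255 - subnet mask
255 - 255 = 0
255 - 255 = 0
255 - 128 = 127
255 - 0 = 255
Wildcard: 0.0.127.255


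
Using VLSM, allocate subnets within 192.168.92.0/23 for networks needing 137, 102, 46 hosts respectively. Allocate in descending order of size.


137 hosts -> /24 (254 usable): 192.168.92.0/24
102 hosts -> /25 (126 usable): 192.168.93.0/25
46 hosts -> /26 (62 usable): 192.168.93.128/26
Allocation: 192.168.92.0/24 (137 hosts, 254 usable); 192.168.93.0/25 (102 hosts, 126 usable); 192.168.93.128/26 (46 hosts, 62 usable)


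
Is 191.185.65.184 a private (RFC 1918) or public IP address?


RFC 1918 private ranges:
  10.0.0.0/8 (10.0.0.0 - 10.255.255.255)
  172.16.0.0/12 (172.16.0.0 - 172.31.255.255)
  192.168.0.0/16 (192.168.0.0 - 192.168.255.255)
Public (not in any RFC 1918 range)


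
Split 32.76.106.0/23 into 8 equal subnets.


New prefix = 23 + 3 = 26
Each subnet has 64 addresses
  32.76.106.0/26
  32.76.106.64/26
  32.76.106.128/26
  32.76.106.192/26
  32.76.107.0/26
  32.76.107.64/26
  32.76.107.128/26
  32.76.107.192/26
Subnets: 32.76.106.0/26, 32.76.106.64/26, 32.76.106.128/26, 32.76.106.192/26, 32.76.107.0/26, 32.76.107.64/26, 32.76.107.128/26, 32.76.107.192/26


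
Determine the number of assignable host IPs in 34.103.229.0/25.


Host bits = 32 - 25 = 7
Total addresses = 2^7 = 128
Usable = total - 2 (network and broadcast)
Usable hosts: 126


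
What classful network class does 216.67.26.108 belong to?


First octet: 216
Binary: 11011000
110xxxxx -> Class C (192-223)
Class C, default mask 255.255.255.0 (/24)


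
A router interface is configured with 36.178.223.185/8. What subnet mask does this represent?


/8 means 8 network bits, 24 host bits
Binary: 11111111000000000000000000000000
Mask: 255.0.0.0


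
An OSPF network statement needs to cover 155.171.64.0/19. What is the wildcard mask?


Subnet mask: 255.255.224.0
Wildcard = 255.255.255.255 - subnet mask
255 - 255 = 0
255 - 255 = 0
255 - 224 = 31
255 - 0 = 255
Wildcard: 0.0.31.255


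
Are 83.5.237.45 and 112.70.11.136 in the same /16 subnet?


Mask: 255.255.0.0
83.5.237.45 AND mask = 83.5.0.0
112.70.11.136 AND mask = 112.70.0.0
No, different subnets (83.5.0.0 vs 112.70.0.0)


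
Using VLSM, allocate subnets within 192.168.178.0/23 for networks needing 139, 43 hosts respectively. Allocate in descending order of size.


139 hosts -> /24 (254 usable): 192.168.178.0/24
43 hosts -> /26 (62 usable): 192.168.179.0/26
Allocation: 192.168.178.0/24 (139 hosts, 254 usable); 192.168.179.0/26 (43 hosts, 62 usable)


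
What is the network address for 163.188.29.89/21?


IP:   10100011.10111100.00011101.01011001
Mask: 11111111.11111111.11111000.00000000
AND operation:
Net:  10100011.10111100.00011000.00000000
Network: 163.188.24.0/21


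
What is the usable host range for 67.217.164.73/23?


Network: 67.217.164.0
Broadcast: 67.217.165.255
First usable = network + 1
Last usable = broadcast - 1
Range: 67.217.164.1 to 67.217.165.254


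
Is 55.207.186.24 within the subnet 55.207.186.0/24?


Subnet network: 55.207.186.0
Test IP AND mask: 55.207.186.0
Yes, 55.207.186.24 is in 55.207.186.0/24


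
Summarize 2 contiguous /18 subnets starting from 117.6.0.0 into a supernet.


Original prefix: /18
Number of subnets: 2 = 2^1
New prefix = 18 - 1 = 17
Supernet: 117.6.0.0/17


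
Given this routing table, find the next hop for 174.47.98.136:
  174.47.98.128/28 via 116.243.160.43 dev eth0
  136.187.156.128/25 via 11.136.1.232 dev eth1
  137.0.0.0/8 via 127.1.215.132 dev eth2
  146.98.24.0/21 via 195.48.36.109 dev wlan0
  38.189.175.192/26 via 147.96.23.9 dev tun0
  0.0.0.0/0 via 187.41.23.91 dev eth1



Longest prefix match for 174.47.98.136:
  /28 174.47.98.128: MATCH
  /25 136.187.156.128: no
  /8 137.0.0.0: no
  /21 146.98.24.0: no
  /26 38.189.175.192: no
  /0 0.0.0.0: MATCH
Selected: next-hop 116.243.160.43 via eth0 (matched /28)


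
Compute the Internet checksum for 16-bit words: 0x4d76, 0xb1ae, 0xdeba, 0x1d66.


Sum all words (with carry folding):
+ 0x4d76 = 0x4d76
+ 0xb1ae = 0xff24
+ 0xdeba = 0xdddf
+ 0x1d66 = 0xfb45
One's complement: ~0xfb45
Checksum = 0x04ba


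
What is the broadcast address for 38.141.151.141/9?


Network: 38.128.0.0/9
Host bits = 23
Set all host bits to 1:
Broadcast: 38.255.255.255


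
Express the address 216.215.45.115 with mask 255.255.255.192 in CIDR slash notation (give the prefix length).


Binary: 11111111.11111111.11111111.11000000
Count leading 1s
Prefix: /26


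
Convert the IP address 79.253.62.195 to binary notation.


79 = 01001111
253 = 11111101
62 = 00111110
195 = 11000011
Binary: 01001111.11111101.00111110.11000011


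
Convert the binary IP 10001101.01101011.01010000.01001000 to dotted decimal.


10001101 = 141
01101011 = 107
01010000 = 80
01001000 = 72
IP: 141.107.80.72


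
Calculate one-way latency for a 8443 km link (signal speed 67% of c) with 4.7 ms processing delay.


Speed = 0.67 * 3e5 km/s = 201000 km/s
Propagation delay = 8443 / 201000 = 0.042 s = 42.005 ms
Processing delay = 4.7 ms
Total one-way latency = 46.705 ms


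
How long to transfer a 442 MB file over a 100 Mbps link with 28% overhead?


Effective throughput = 100 * (1 - 28/100) = 72 Mbps
File size in Mb = 442 * 8 = 3536 Mb
Time = 3536 / 72
Time = 49.1111 seconds


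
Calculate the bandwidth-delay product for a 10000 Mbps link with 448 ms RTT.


BDP = bandwidth * RTT
= 10000 Mbps * 448 ms
= 10000 * 1e6 * 448 / 1000 bits
= 4480000000 bits
= 560000000 bytes
= 546875 KB
BDP = 4480000000 bits (560000000 bytes)


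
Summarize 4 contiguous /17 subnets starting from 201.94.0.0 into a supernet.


Original prefix: /17
Number of subnets: 4 = 2^2
New prefix = 17 - 2 = 15
Supernet: 201.94.0.0/15


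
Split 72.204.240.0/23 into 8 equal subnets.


New prefix = 23 + 3 = 26
Each subnet has 64 addresses
  72.204.240.0/26
  72.204.240.64/26
  72.204.240.128/26
  72.204.240.192/26
  72.204.241.0/26
  72.204.241.64/26
  72.204.241.128/26
  72.204.241.192/26
Subnets: 72.204.240.0/26, 72.204.240.64/26, 72.204.240.128/26, 72.204.240.192/26, 72.204.241.0/26, 72.204.241.64/26, 72.204.241.128/26, 72.204.241.192/26


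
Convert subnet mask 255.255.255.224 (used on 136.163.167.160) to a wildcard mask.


Subnet mask: 255.255.255.224
Wildcard = 255.255.255.255 - subnet mask
255 - 255 = 0
255 - 255 = 0
255 - 255 = 0
255 - 224 = 31
Wildcard: 0.0.0.31


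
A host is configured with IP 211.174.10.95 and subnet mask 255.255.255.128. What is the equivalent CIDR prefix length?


Binary: 11111111.11111111.11111111.10000000
Count leading 1s
Prefix: /25


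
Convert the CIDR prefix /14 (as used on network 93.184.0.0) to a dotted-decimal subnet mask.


/14 means 14 network bits, 18 host bits
Binary: 11111111111111000000000000000000
Mask: 255.252.0.0


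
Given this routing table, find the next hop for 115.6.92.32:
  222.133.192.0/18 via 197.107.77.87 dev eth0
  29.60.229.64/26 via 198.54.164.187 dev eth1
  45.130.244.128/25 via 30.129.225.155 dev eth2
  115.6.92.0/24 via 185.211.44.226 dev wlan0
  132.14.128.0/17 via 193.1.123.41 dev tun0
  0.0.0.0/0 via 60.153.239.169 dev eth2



Longest prefix match for 115.6.92.32:
  /18 222.133.192.0: no
  /26 29.60.229.64: no
  /25 45.130.244.128: no
  /24 115.6.92.0: MATCH
  /17 132.14.128.0: no
  /0 0.0.0.0: MATCH
Selected: next-hop 185.211.44.226 via wlan0 (matched /24)


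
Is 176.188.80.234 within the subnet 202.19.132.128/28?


Subnet network: 202.19.132.128
Test IP AND mask: 176.188.80.224
No, 176.188.80.234 is not in 202.19.132.128/28


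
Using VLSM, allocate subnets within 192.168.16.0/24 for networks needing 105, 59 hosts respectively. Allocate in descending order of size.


105 hosts -> /25 (126 usable): 192.168.16.0/25
59 hosts -> /26 (62 usable): 192.168.16.128/26
Allocation: 192.168.16.0/25 (105 hosts, 126 usable); 192.168.16.128/26 (59 hosts, 62 usable)


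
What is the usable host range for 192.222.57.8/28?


Network: 192.222.57.0
Broadcast: 192.222.57.15
First usable = network + 1
Last usable = broadcast - 1
Range: 192.222.57.1 to 192.222.57.14


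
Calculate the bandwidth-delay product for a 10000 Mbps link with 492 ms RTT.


BDP = bandwidth * RTT
= 10000 Mbps * 492 ms
= 10000 * 1e6 * 492 / 1000 bits
= 4920000000 bits
= 615000000 bytes
= 600585.9375 KB
BDP = 4920000000 bits (615000000 bytes)


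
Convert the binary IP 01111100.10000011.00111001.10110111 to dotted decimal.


01111100 = 124
10000011 = 131
00111001 = 57
10110111 = 183
IP: 124.131.57.183


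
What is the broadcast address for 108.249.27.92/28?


Network: 108.249.27.80/28
Host bits = 4
Set all host bits to 1:
Broadcast: 108.249.27.95


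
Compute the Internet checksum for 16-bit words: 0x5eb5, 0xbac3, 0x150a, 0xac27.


Sum all words (with carry folding):
+ 0x5eb5 = 0x5eb5
+ 0xbac3 = 0x1979
+ 0x150a = 0x2e83
+ 0xac27 = 0xdaaa
One's complement: ~0xdaaa
Checksum = 0x2555


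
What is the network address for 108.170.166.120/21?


IP:   01101100.10101010.10100110.01111000
Mask: 11111111.11111111.11111000.00000000
AND operation:
Net:  01101100.10101010.10100000.00000000
Network: 108.170.160.0/21


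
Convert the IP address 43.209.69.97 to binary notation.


43 = 00101011
209 = 11010001
69 = 01000101
97 = 01100001
Binary: 00101011.11010001.01000101.01100001


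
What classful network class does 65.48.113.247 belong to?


First octet: 65
Binary: 01000001
0xxxxxxx -> Class A (1-126)
Class A, default mask 255.0.0.0 (/8)


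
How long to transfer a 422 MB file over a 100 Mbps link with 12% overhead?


Effective throughput = 100 * (1 - 12/100) = 88 Mbps
File size in Mb = 422 * 8 = 3376 Mb
Time = 3376 / 88
Time = 38.3636 seconds


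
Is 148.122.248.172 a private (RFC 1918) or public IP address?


RFC 1918 private ranges:
  10.0.0.0/8 (10.0.0.0 - 10.255.255.255)
  172.16.0.0/12 (172.16.0.0 - 172.31.255.255)
  192.168.0.0/16 (192.168.0.0 - 192.168.255.255)
Public (not in any RFC 1918 range)


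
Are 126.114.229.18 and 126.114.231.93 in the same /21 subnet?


Mask: 255.255.248.0
126.114.229.18 AND mask = 126.114.224.0
126.114.231.93 AND mask = 126.114.224.0
Yes, same subnet (126.114.224.0)


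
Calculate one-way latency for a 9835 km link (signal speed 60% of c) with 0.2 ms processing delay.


Speed = 0.6 * 3e5 km/s = 180000 km/s
Propagation delay = 9835 / 180000 = 0.0546 s = 54.6389 ms
Processing delay = 0.2 ms
Total one-way latency = 54.8389 ms


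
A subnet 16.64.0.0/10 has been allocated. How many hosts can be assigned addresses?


Host bits = 32 - 10 = 22
Total addresses = 2^22 = 4194304
Usable = total - 2 (network and broadcast)
Usable hosts: 4194302


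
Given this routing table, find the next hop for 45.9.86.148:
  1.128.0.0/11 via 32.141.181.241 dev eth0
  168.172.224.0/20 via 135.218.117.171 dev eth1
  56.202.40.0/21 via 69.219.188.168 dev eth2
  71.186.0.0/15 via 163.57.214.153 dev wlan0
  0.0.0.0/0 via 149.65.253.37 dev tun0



Longest prefix match for 45.9.86.148:
  /11 1.128.0.0: no
  /20 168.172.224.0: no
  /21 56.202.40.0: no
  /15 71.186.0.0: no
  /0 0.0.0.0: MATCH
Selected: next-hop 149.65.253.37 via tun0 (matched /0)


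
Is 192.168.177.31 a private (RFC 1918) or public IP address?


RFC 1918 private ranges:
  10.0.0.0/8 (10.0.0.0 - 10.255.255.255)
  172.16.0.0/12 (172.16.0.0 - 172.31.255.255)
  192.168.0.0/16 (192.168.0.0 - 192.168.255.255)
Private (in 192.168.0.0/16)


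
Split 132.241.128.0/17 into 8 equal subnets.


New prefix = 17 + 3 = 20
Each subnet has 4096 addresses
  132.241.128.0/20
  132.241.144.0/20
  132.241.160.0/20
  132.241.176.0/20
  132.241.192.0/20
  132.241.208.0/20
  132.241.224.0/20
  132.241.240.0/20
Subnets: 132.241.128.0/20, 132.241.144.0/20, 132.241.160.0/20, 132.241.176.0/20, 132.241.192.0/20, 132.241.208.0/20, 132.241.224.0/20, 132.241.240.0/20


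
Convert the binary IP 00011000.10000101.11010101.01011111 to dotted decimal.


00011000 = 24
10000101 = 133
11010101 = 213
01011111 = 95
IP: 24.133.213.95


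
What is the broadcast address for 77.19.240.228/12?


Network: 77.16.0.0/12
Host bits = 20
Set all host bits to 1:
Broadcast: 77.31.255.255


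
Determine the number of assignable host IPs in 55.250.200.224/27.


Host bits = 32 - 27 = 5
Total addresses = 2^5 = 32
Usable = total - 2 (network and broadcast)
Usable hosts: 30


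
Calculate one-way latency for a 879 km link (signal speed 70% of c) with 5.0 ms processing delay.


Speed = 0.7 * 3e5 km/s = 210000 km/s
Propagation delay = 879 / 210000 = 0.0042 s = 4.1857 ms
Processing delay = 5.0 ms
Total one-way latency = 9.1857 ms


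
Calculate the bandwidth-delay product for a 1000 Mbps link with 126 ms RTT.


BDP = bandwidth * RTT
= 1000 Mbps * 126 ms
= 1000 * 1e6 * 126 / 1000 bits
= 126000000 bits
= 15750000 bytes
= 15380.8594 KB
BDP = 126000000 bits (15750000 bytes)


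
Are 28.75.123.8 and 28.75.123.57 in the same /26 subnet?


Mask: 255.255.255.192
28.75.123.8 AND mask = 28.75.123.0
28.75.123.57 AND mask = 28.75.123.0
Yes, same subnet (28.75.123.0)


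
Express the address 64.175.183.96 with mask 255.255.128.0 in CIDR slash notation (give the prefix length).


Binary: 11111111.11111111.10000000.00000000
Count leading 1s
Prefix: /17


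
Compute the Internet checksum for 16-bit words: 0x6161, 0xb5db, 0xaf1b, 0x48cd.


Sum all words (with carry folding):
+ 0x6161 = 0x6161
+ 0xb5db = 0x173d
+ 0xaf1b = 0xc658
+ 0x48cd = 0x0f26
One's complement: ~0x0f26
Checksum = 0xf0d9


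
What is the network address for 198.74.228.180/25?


IP:   11000110.01001010.11100100.10110100
Mask: 11111111.11111111.11111111.10000000
AND operation:
Net:  11000110.01001010.11100100.10000000
Network: 198.74.228.128/25


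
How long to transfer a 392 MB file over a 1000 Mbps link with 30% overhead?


Effective throughput = 1000 * (1 - 30/100) = 700 Mbps
File size in Mb = 392 * 8 = 3136 Mb
Time = 3136 / 700
Time = 4.48 seconds


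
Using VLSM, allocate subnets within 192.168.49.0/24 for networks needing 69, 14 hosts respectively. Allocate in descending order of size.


69 hosts -> /25 (126 usable): 192.168.49.0/25
14 hosts -> /28 (14 usable): 192.168.49.128/28
Allocation: 192.168.49.0/25 (69 hosts, 126 usable); 192.168.49.128/28 (14 hosts, 14 usable)


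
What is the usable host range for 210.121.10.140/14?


Network: 210.120.0.0
Broadcast: 210.123.255.255
First usable = network + 1
Last usable = broadcast - 1
Range: 210.120.0.1 to 210.123.255.254


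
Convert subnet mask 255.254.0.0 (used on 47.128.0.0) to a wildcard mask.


Subnet mask: 255.254.0.0
Wildcard = 255.255.255.255 - subnet mask
255 - 255 = 0
255 - 254 = 1
255 - 0 = 255
255 - 0 = 255
Wildcard: 0.1.255.255


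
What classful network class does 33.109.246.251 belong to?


First octet: 33
Binary: 00100001
0xxxxxxx -> Class A (1-126)
Class A, default mask 255.0.0.0 (/8)


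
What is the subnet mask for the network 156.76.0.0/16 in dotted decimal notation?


/16 means 16 network bits, 16 host bits
Binary: 11111111111111110000000000000000
Mask: 255.255.0.0


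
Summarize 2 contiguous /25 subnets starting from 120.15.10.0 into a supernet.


Original prefix: /25
Number of subnets: 2 = 2^1
New prefix = 25 - 1 = 24
Supernet: 120.15.10.0/24


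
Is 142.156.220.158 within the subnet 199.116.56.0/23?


Subnet network: 199.116.56.0
Test IP AND mask: 142.156.220.0
No, 142.156.220.158 is not in 199.116.56.0/23


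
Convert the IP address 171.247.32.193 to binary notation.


171 = 10101011
247 = 11110111
32 = 00100000
193 = 11000001
Binary: 10101011.11110111.00100000.11000001


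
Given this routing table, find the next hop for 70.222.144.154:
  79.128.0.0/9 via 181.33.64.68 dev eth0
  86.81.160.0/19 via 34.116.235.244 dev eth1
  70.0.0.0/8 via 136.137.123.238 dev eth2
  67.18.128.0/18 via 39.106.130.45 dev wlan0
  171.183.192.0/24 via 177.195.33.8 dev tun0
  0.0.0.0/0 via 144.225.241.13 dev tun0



Longest prefix match for 70.222.144.154:
  /9 79.128.0.0: no
  /19 86.81.160.0: no
  /8 70.0.0.0: MATCH
  /18 67.18.128.0: no
  /24 171.183.192.0: no
  /0 0.0.0.0: MATCH
Selected: next-hop 136.137.123.238 via eth2 (matched /8)


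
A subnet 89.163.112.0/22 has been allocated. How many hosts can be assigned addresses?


Host bits = 32 - 22 = 10
Total addresses = 2^10 = 1024
Usable = total - 2 (network and broadcast)
Usable hosts: 1022


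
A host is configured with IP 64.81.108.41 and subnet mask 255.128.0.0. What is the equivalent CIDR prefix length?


Binary: 11111111.10000000.00000000.00000000
Count leading 1s
Prefix: /9


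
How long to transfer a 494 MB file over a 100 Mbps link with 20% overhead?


Effective throughput = 100 * (1 - 20/100) = 80 Mbps
File size in Mb = 494 * 8 = 3952 Mb
Time = 3952 / 80
Time = 49.4 seconds


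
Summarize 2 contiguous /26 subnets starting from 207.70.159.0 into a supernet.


Original prefix: /26
Number of subnets: 2 = 2^1
New prefix = 26 - 1 = 25
Supernet: 207.70.159.0/25


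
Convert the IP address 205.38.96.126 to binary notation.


205 = 11001101
38 = 00100110
96 = 01100000
126 = 01111110
Binary: 11001101.00100110.01100000.01111110


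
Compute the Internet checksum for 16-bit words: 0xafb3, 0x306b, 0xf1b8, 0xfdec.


Sum all words (with carry folding):
+ 0xafb3 = 0xafb3
+ 0x306b = 0xe01e
+ 0xf1b8 = 0xd1d7
+ 0xfdec = 0xcfc4
One's complement: ~0xcfc4
Checksum = 0x303b


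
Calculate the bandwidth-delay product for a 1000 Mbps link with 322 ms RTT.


BDP = bandwidth * RTT
= 1000 Mbps * 322 ms
= 1000 * 1e6 * 322 / 1000 bits
= 322000000 bits
= 40250000 bytes
= 39306.6406 KB
BDP = 322000000 bits (40250000 bytes)


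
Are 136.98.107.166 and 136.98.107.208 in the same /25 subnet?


Mask: 255.255.255.128
136.98.107.166 AND mask = 136.98.107.128
136.98.107.208 AND mask = 136.98.107.128
Yes, same subnet (136.98.107.128)


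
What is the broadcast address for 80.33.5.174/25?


Network: 80.33.5.128/25
Host bits = 7
Set all host bits to 1:
Broadcast: 80.33.5.255


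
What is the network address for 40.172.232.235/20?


IP:   00101000.10101100.11101000.11101011
Mask: 11111111.11111111.11110000.00000000
AND operation:
Net:  00101000.10101100.11100000.00000000
Network: 40.172.224.0/20


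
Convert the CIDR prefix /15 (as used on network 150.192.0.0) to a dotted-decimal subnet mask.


/15 means 15 network bits, 17 host bits
Binary: 11111111111111100000000000000000
Mask: 255.254.0.0


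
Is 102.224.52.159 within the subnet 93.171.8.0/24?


Subnet network: 93.171.8.0
Test IP AND mask: 102.224.52.0
No, 102.224.52.159 is not in 93.171.8.0/24


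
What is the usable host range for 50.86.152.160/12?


Network: 50.80.0.0
Broadcast: 50.95.255.255
First usable = network + 1
Last usable = broadcast - 1
Range: 50.80.0.1 to 50.95.255.254


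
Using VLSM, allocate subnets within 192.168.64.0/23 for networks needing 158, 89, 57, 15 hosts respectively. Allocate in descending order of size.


158 hosts -> /24 (254 usable): 192.168.64.0/24
89 hosts -> /25 (126 usable): 192.168.65.0/25
57 hosts -> /26 (62 usable): 192.168.65.128/26
15 hosts -> /27 (30 usable): 192.168.65.192/27
Allocation: 192.168.64.0/24 (158 hosts, 254 usable); 192.168.65.0/25 (89 hosts, 126 usable); 192.168.65.128/26 (57 hosts, 62 usable); 192.168.65.192/27 (15 hosts, 30 usable)


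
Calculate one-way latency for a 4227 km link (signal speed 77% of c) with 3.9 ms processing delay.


Speed = 0.77 * 3e5 km/s = 231000 km/s
Propagation delay = 4227 / 231000 = 0.0183 s = 18.2987 ms
Processing delay = 3.9 ms
Total one-way latency = 22.1987 ms


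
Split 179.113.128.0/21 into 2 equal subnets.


New prefix = 21 + 1 = 22
Each subnet has 1024 addresses
  179.113.128.0/22
  179.113.132.0/22
Subnets: 179.113.128.0/22, 179.113.132.0/22


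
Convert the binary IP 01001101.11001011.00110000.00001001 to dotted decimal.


01001101 = 77
11001011 = 203
00110000 = 48
00001001 = 9
IP: 77.203.48.9


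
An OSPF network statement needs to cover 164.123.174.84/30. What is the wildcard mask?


Subnet mask: 255.255.255.252
Wildcard = 255.255.255.255 - subnet mask
255 - 255 = 0
255 - 255 = 0
255 - 255 = 0
255 - 252 = 3
Wildcard: 0.0.0.3


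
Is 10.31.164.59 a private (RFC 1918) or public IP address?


RFC 1918 private ranges:
  10.0.0.0/8 (10.0.0.0 - 10.255.255.255)
  172.16.0.0/12 (172.16.0.0 - 172.31.255.255)
  192.168.0.0/16 (192.168.0.0 - 192.168.255.255)
Private (in 10.0.0.0/8)


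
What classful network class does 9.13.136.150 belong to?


First octet: 9
Binary: 00001001
0xxxxxxx -> Class A (1-126)
Class A, default mask 255.0.0.0 (/8)


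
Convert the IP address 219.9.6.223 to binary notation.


219 = 11011011
9 = 00001001
6 = 00000110
223 = 11011111
Binary: 11011011.00001001.00000110.11011111


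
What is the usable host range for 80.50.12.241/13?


Network: 80.48.0.0
Broadcast: 80.55.255.255
First usable = network + 1
Last usable = broadcast - 1
Range: 80.48.0.1 to 80.55.255.254


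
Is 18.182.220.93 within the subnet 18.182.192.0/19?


Subnet network: 18.182.192.0
Test IP AND mask: 18.182.192.0
Yes, 18.182.220.93 is in 18.182.192.0/19


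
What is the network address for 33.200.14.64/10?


IP:   00100001.11001000.00001110.01000000
Mask: 11111111.11000000.00000000.00000000
AND operation:
Net:  00100001.11000000.00000000.00000000
Network: 33.192.0.0/10


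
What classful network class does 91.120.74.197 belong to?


First octet: 91
Binary: 01011011
0xxxxxxx -> Class A (1-126)
Class A, default mask 255.0.0.0 (/8)


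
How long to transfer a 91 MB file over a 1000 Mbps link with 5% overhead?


Effective throughput = 1000 * (1 - 5/100) = 950 Mbps
File size in Mb = 91 * 8 = 728 Mb
Time = 728 / 950
Time = 0.7663 seconds


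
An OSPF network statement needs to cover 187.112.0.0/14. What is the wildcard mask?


Subnet mask: 255.252.0.0
Wildcard = 255.255.255.255 - subnet mask
255 - 255 = 0
255 - 252 = 3
255 - 0 = 255
255 - 0 = 255
Wildcard: 0.3.255.255


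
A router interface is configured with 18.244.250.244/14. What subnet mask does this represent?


/14 means 14 network bits, 18 host bits
Binary: 11111111111111000000000000000000
Mask: 255.252.0.0


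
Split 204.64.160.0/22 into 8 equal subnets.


New prefix = 22 + 3 = 25
Each subnet has 128 addresses
  204.64.160.0/25
  204.64.160.128/25
  204.64.161.0/25
  204.64.161.128/25
  204.64.162.0/25
  204.64.162.128/25
  204.64.163.0/25
  204.64.163.128/25
Subnets: 204.64.160.0/25, 204.64.160.128/25, 204.64.161.0/25, 204.64.161.128/25, 204.64.162.0/25, 204.64.162.128/25, 204.64.163.0/25, 204.64.163.128/25


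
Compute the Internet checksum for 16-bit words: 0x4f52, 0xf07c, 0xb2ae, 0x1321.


Sum all words (with carry folding):
+ 0x4f52 = 0x4f52
+ 0xf07c = 0x3fcf
+ 0xb2ae = 0xf27d
+ 0x1321 = 0x059f
One's complement: ~0x059f
Checksum = 0xfa60


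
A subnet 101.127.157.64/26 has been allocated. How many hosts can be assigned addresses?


Host bits = 32 - 26 = 6
Total addresses = 2^6 = 64
Usable = total - 2 (network and broadcast)
Usable hosts: 62


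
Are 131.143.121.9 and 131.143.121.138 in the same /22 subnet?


Mask: 255.255.252.0
131.143.121.9 AND mask = 131.143.120.0
131.143.121.138 AND mask = 131.143.120.0
Yes, same subnet (131.143.120.0)


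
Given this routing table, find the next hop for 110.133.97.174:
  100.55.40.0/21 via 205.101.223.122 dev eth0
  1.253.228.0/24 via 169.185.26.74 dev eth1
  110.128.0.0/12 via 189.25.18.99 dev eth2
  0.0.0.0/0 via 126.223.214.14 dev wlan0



Longest prefix match for 110.133.97.174:
  /21 100.55.40.0: no
  /24 1.253.228.0: no
  /12 110.128.0.0: MATCH
  /0 0.0.0.0: MATCH
Selected: next-hop 189.25.18.99 via eth2 (matched /12)


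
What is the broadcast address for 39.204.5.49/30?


Network: 39.204.5.48/30
Host bits = 2
Set all host bits to 1:
Broadcast: 39.204.5.51


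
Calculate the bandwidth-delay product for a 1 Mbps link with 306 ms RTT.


BDP = bandwidth * RTT
= 1 Mbps * 306 ms
= 1 * 1e6 * 306 / 1000 bits
= 306000 bits
= 38250 bytes
= 37.3535 KB
BDP = 306000 bits (38250 bytes)


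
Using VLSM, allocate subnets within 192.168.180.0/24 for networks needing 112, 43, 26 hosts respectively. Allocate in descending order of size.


112 hosts -> /25 (126 usable): 192.168.180.0/25
43 hosts -> /26 (62 usable): 192.168.180.128/26
26 hosts -> /27 (30 usable): 192.168.180.192/27
Allocation: 192.168.180.0/25 (112 hosts, 126 usable); 192.168.180.128/26 (43 hosts, 62 usable); 192.168.180.192/27 (26 hosts, 30 usable)


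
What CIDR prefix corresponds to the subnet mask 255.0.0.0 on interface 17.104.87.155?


Binary: 11111111.00000000.00000000.00000000
Count leading 1s
Prefix: /8


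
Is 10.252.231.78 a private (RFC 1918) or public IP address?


RFC 1918 private ranges:
  10.0.0.0/8 (10.0.0.0 - 10.255.255.255)
  172.16.0.0/12 (172.16.0.0 - 172.31.255.255)
  192.168.0.0/16 (192.168.0.0 - 192.168.255.255)
Private (in 10.0.0.0/8)


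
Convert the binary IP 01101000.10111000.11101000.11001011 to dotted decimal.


01101000 = 104
10111000 = 184
11101000 = 232
11001011 = 203
IP: 104.184.232.203


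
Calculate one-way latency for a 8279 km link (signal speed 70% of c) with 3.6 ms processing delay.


Speed = 0.7 * 3e5 km/s = 210000 km/s
Propagation delay = 8279 / 210000 = 0.0394 s = 39.4238 ms
Processing delay = 3.6 ms
Total one-way latency = 43.0238 ms


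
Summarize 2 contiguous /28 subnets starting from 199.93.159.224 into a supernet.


Original prefix: /28
Number of subnets: 2 = 2^1
New prefix = 28 - 1 = 27
Supernet: 199.93.159.224/27


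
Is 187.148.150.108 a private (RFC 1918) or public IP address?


RFC 1918 private ranges:
  10.0.0.0/8 (10.0.0.0 - 10.255.255.255)
  172.16.0.0/12 (172.16.0.0 - 172.31.255.255)
  192.168.0.0/16 (192.168.0.0 - 192.168.255.255)
Public (not in any RFC 1918 range)


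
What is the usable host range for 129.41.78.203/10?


Network: 129.0.0.0
Broadcast: 129.63.255.255
First usable = network + 1
Last usable = broadcast - 1
Range: 129.0.0.1 to 129.63.255.254


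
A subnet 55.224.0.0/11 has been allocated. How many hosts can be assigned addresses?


Host bits = 32 - 11 = 21
Total addresses = 2^21 = 2097152
Usable = total - 2 (network and broadcast)
Usable hosts: 2097150


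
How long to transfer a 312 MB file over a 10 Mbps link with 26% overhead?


Effective throughput = 10 * (1 - 26/100) = 7.4 Mbps
File size in Mb = 312 * 8 = 2496 Mb
Time = 2496 / 7.4
Time = 337.2973 seconds


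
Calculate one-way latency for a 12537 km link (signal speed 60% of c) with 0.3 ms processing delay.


Speed = 0.6 * 3e5 km/s = 180000 km/s
Propagation delay = 12537 / 180000 = 0.0697 s = 69.65 ms
Processing delay = 0.3 ms
Total one-way latency = 69.95 ms


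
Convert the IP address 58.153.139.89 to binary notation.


58 = 00111010
153 = 10011001
139 = 10001011
89 = 01011001
Binary: 00111010.10011001.10001011.01011001


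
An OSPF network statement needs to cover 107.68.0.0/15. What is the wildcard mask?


Subnet mask: 255.254.0.0
Wildcard = 255.255.255.255 - subnet mask
255 - 255 = 0
255 - 254 = 1
255 - 0 = 255
255 - 0 = 255
Wildcard: 0.1.255.255


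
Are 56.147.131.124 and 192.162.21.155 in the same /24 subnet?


Mask: 255.255.255.0
56.147.131.124 AND mask = 56.147.131.0
192.162.21.155 AND mask = 192.162.21.0
No, different subnets (56.147.131.0 vs 192.162.21.0)


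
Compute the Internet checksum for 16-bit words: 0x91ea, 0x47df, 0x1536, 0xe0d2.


Sum all words (with carry folding):
+ 0x91ea = 0x91ea
+ 0x47df = 0xd9c9
+ 0x1536 = 0xeeff
+ 0xe0d2 = 0xcfd2
One's complement: ~0xcfd2
Checksum = 0x302d


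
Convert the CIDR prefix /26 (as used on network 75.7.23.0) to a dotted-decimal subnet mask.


/26 means 26 network bits, 6 host bits
Binary: 11111111111111111111111111000000
Mask: 255.255.255.192


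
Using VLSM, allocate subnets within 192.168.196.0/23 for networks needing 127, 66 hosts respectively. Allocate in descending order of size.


127 hosts -> /24 (254 usable): 192.168.196.0/24
66 hosts -> /25 (126 usable): 192.168.197.0/25
Allocation: 192.168.196.0/24 (127 hosts, 254 usable); 192.168.197.0/25 (66 hosts, 126 usable)


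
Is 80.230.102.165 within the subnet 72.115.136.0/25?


Subnet network: 72.115.136.0
Test IP AND mask: 80.230.102.128
No, 80.230.102.165 is not in 72.115.136.0/25


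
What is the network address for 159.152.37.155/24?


IP:   10011111.10011000.00100101.10011011
Mask: 11111111.11111111.11111111.00000000
AND operation:
Net:  10011111.10011000.00100101.00000000
Network: 159.152.37.0/24


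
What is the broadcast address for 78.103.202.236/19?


Network: 78.103.192.0/19
Host bits = 13
Set all host bits to 1:
Broadcast: 78.103.223.255


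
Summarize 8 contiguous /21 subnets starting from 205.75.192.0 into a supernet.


Original prefix: /21
Number of subnets: 8 = 2^3
New prefix = 21 - 3 = 18
Supernet: 205.75.192.0/18


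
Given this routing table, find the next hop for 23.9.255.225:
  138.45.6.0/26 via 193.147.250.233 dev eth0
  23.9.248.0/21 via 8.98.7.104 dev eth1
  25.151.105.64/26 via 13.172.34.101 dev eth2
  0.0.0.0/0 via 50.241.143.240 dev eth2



Longest prefix match for 23.9.255.225:
  /26 138.45.6.0: no
  /21 23.9.248.0: MATCH
  /26 25.151.105.64: no
  /0 0.0.0.0: MATCH
Selected: next-hop 8.98.7.104 via eth1 (matched /21)


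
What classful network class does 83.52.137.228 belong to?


First octet: 83
Binary: 01010011
0xxxxxxx -> Class A (1-126)
Class A, default mask 255.0.0.0 (/8)


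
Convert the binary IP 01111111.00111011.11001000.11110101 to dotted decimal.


01111111 = 127
00111011 = 59
11001000 = 200
11110101 = 245
IP: 127.59.200.245


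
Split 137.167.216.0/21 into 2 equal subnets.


New prefix = 21 + 1 = 22
Each subnet has 1024 addresses
  137.167.216.0/22
  137.167.220.0/22
Subnets: 137.167.216.0/22, 137.167.220.0/22


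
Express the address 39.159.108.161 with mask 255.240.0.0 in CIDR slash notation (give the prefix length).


Binary: 11111111.11110000.00000000.00000000
Count leading 1s
Prefix: /12


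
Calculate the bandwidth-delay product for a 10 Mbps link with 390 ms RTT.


BDP = bandwidth * RTT
= 10 Mbps * 390 ms
= 10 * 1e6 * 390 / 1000 bits
= 3900000 bits
= 487500 bytes
= 476.0742 KB
BDP = 3900000 bits (487500 bytes)


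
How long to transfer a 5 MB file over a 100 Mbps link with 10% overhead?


Effective throughput = 100 * (1 - 10/100) = 90 Mbps
File size in Mb = 5 * 8 = 40 Mb
Time = 40 / 90
Time = 0.4444 seconds


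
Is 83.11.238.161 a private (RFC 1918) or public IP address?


RFC 1918 private ranges:
  10.0.0.0/8 (10.0.0.0 - 10.255.255.255)
  172.16.0.0/12 (172.16.0.0 - 172.31.255.255)
  192.168.0.0/16 (192.168.0.0 - 192.168.255.255)
Public (not in any RFC 1918 range)


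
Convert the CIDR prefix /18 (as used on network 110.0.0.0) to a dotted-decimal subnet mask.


/18 means 18 network bits, 14 host bits
Binary: 11111111111111111100000000000000
Mask: 255.255.192.0


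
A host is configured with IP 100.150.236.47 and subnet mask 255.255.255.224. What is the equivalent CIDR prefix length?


Binary: 11111111.11111111.11111111.11100000
Count leading 1s
Prefix: /27


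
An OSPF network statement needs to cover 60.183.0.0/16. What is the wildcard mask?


Subnet mask: 255.255.0.0
Wildcard = 255.255.255.255 - subnet mask
255 - 255 = 0
255 - 255 = 0
255 - 0 = 255
255 - 0 = 255
Wildcard: 0.0.255.255


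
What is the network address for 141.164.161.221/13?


IP:   10001101.10100100.10100001.11011101
Mask: 11111111.11111000.00000000.00000000
AND operation:
Net:  10001101.10100000.00000000.00000000
Network: 141.160.0.0/13


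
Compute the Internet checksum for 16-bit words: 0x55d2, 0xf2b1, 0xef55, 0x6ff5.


Sum all words (with carry folding):
+ 0x55d2 = 0x55d2
+ 0xf2b1 = 0x4884
+ 0xef55 = 0x37da
+ 0x6ff5 = 0xa7cf
One's complement: ~0xa7cf
Checksum = 0x5830


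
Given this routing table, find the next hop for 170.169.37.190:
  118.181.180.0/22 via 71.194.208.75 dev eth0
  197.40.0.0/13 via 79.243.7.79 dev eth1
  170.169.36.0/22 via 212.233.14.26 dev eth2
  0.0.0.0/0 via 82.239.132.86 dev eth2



Longest prefix match for 170.169.37.190:
  /22 118.181.180.0: no
  /13 197.40.0.0: no
  /22 170.169.36.0: MATCH
  /0 0.0.0.0: MATCH
Selected: next-hop 212.233.14.26 via eth2 (matched /22)


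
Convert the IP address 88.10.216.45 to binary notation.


88 = 01011000
10 = 00001010
216 = 11011000
45 = 00101101
Binary: 01011000.00001010.11011000.00101101


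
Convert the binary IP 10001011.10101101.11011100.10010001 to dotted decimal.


10001011 = 139
10101101 = 173
11011100 = 220
10010001 = 145
IP: 139.173.220.145


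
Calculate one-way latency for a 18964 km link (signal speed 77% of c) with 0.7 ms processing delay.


Speed = 0.77 * 3e5 km/s = 231000 km/s
Propagation delay = 18964 / 231000 = 0.0821 s = 82.0952 ms
Processing delay = 0.7 ms
Total one-way latency = 82.7952 ms


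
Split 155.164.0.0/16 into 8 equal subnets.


New prefix = 16 + 3 = 19
Each subnet has 8192 addresses
  155.164.0.0/19
  155.164.32.0/19
  155.164.64.0/19
  155.164.96.0/19
  155.164.128.0/19
  155.164.160.0/19
  155.164.192.0/19
  155.164.224.0/19
Subnets: 155.164.0.0/19, 155.164.32.0/19, 155.164.64.0/19, 155.164.96.0/19, 155.164.128.0/19, 155.164.160.0/19, 155.164.192.0/19, 155.164.224.0/19
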